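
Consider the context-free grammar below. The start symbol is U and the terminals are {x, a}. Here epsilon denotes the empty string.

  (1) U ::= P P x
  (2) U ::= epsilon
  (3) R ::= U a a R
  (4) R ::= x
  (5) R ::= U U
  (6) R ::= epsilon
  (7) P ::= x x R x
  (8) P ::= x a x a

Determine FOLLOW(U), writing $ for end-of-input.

{$, a, x}

FIRST(P): from P::=x x R x we get {x}; from P::=x a x a we get {x}. So FIRST(P) = {x}.
FIRST(U): from U::=P P x we get {x}; from U::=epsilon we get {epsilon}. So FIRST(U) = {epsilon, x}.
FIRST(R): from R::=U a a R we get {a, x}; from R::=x we get {x}; from R::=U U we get {epsilon, x}; from R::=epsilon we get {epsilon}. So FIRST(R) = {epsilon, a, x}.
FOLLOW(U) includes $ since U is the start symbol.
FOLLOW(R): in R::=U a a R, the suffix after R is empty (adds nothing new); in P::=x x R x, R is followed by x with FIRST {x}. Thus FOLLOW(R) = {x}.
FOLLOW(U): in R::=U a a R, U is followed by a a R with FIRST {a}; in R::=U U (occurrence 1), U is followed by U with FIRST {epsilon, x}; in R::=U U (occurrence 1), the suffix after U is nullable, so FOLLOW(U) ⊇ FOLLOW(R) = {x}; in R::=U U (occurrence 2), the suffix after U is empty, so FOLLOW(U) ⊇ FOLLOW(R) = {x}. Thus FOLLOW(U) = {$, a, x}.
FOLLOW(P): in U::=P P x (occurrence 1), P is followed by P x with FIRST {x}; in U::=P P x (occurrence 2), P is followed by x with FIRST {x}. Thus FOLLOW(P) = {x}.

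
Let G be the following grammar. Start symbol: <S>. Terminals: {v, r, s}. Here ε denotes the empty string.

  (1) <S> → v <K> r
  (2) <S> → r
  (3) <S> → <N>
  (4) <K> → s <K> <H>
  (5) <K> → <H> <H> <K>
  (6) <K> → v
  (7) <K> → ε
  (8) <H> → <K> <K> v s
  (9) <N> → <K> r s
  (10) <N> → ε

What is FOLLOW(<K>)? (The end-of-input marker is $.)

FIRST(<S>) = {ε, r, s, v}  (via <N>)
FIRST(<K>) = {ε, s, v}  (via <H> <H> <K>)
FIRST(<H>) = {s, v}  (via <K> <K> v s)
FIRST(<N>) = {ε, r, s, v}  (via <K> r s)
FOLLOW(<S>) includes $ since <S> is the start symbol.
FOLLOW(<S>): <S> appears on no right-hand side. Thus FOLLOW(<S>) = {$}.
FOLLOW(<K>): in <S>→v <K> r, <K> is followed by r with FIRST {r}; in <K>→s <K> <H>, <K> is followed by <H> with FIRST {s, v}; in <K>→<H> <H> <K>, the suffix after <K> is empty (adds nothing new); in <H>→<K> <K> v s (occurrence 1), <K> is followed by <K> v s with FIRST {s, v}; in <H>→<K> <K> v s (occurrence 2), <K> is followed by v s with FIRST {v}; in <N>→<K> r s, <K> is followed by r s with FIRST {r}. Thus FOLLOW(<K>) = {r, s, v}.
FOLLOW(<H>): in <K>→s <K> <H>, the suffix after <H> is empty, so FOLLOW(<H>) ⊇ FOLLOW(<K>) = {r, s, v}; in <K>→<H> <H> <K> (occurrence 1), <H> is followed by <H> <K> with FIRST {s, v}; in <K>→<H> <H> <K> (occurrence 2), <H> is followed by <K> with FIRST {ε, s, v}; in <K>→<H> <H> <K> (occurrence 2), the suffix after <H> is nullable, so FOLLOW(<H>) ⊇ FOLLOW(<K>) = {r, s, v}. Thus FOLLOW(<H>) = {r, s, v}.
FOLLOW(<N>): in <S>→<N>, the suffix after <N> is empty, so FOLLOW(<N>) ⊇ FOLLOW(<S>) = {$}. Thus FOLLOW(<N>) = {$}.

{r, s, v}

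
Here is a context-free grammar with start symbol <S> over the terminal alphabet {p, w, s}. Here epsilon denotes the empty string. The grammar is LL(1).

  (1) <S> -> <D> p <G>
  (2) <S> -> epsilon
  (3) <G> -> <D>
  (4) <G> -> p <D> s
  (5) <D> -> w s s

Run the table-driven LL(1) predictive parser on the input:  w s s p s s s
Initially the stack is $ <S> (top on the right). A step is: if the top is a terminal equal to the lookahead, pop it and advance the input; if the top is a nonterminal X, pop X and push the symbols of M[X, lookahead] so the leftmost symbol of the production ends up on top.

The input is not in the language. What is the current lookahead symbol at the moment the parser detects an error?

step 1: stack=$ <S>  input=w s s p s s s $  — expand <S> -> <D> p <G>
step 2: stack=$ <G> p <D>  input=w s s p s s s $  — expand <D> -> w s s
step 3: stack=$ <G> p s s w  input=w s s p s s s $  — match w
step 4: stack=$ <G> p s s  input=s s p s s s $  — match s
step 5: stack=$ <G> p s  input=s p s s s $  — match s
step 6: stack=$ <G> p  input=p s s s $  — match p
step 7: stack=$ <G>  input=s s s $  — error: M[<G>, s] is empty

s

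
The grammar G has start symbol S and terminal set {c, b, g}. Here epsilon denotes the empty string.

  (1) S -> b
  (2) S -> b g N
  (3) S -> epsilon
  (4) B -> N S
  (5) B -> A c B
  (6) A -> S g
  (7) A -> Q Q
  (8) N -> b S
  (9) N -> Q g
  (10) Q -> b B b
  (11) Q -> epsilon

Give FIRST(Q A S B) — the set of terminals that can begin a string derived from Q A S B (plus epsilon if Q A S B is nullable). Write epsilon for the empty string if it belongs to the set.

{b, c, g}

FIRST(S) = {epsilon, b}
FIRST(Q) = {epsilon, b}
FIRST(A) = {epsilon, b, g}  (via S g, Q Q)
FIRST(N) = {b, g}  (via Q g)
FIRST(B) = {b, c, g}  (via N S, A c B)
FIRST(Q A S B): take FIRST of each symbol in turn, carrying on past any symbol whose FIRST contains epsilon; result {b, c, g}.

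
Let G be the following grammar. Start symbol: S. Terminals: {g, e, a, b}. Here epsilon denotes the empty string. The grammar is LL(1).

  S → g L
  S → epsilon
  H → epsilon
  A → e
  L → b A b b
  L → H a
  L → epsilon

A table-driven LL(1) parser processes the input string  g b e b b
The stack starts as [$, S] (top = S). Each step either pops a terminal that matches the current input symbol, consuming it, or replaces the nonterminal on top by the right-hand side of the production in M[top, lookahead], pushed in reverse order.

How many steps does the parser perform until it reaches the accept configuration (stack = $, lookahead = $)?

8

     Stack      Input        Action
  1  $ S        g b e b b $  expand S → g L
  2  $ L g      g b e b b $  match g
  3  $ L        b e b b $    expand L → b A b b
  4  $ b b A b  b e b b $    match b
  5  $ b b A    e b b $      expand A → e
  6  $ b b e    e b b $      match e
  7  $ b b      b b $        match b
  8  $ b        b $          match b
Accept reached after 8 steps.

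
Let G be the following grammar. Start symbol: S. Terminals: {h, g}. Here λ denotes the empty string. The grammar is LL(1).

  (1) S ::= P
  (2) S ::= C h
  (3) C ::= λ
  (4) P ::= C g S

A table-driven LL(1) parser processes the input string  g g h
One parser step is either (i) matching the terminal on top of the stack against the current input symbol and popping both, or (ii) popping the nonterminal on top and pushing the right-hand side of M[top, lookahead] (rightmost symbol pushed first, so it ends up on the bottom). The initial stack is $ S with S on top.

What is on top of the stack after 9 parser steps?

C

step 1: stack=$ S  input=g g h $  — expand S ::= P
step 2: stack=$ P  input=g g h $  — expand P ::= C g S
step 3: stack=$ S g C  input=g g h $  — expand C ::= λ
step 4: stack=$ S g  input=g g h $  — match g
step 5: stack=$ S  input=g h $  — expand S ::= P
step 6: stack=$ P  input=g h $  — expand P ::= C g S
step 7: stack=$ S g C  input=g h $  — expand C ::= λ
step 8: stack=$ S g  input=g h $  — match g
step 9: stack=$ S  input=h $  — expand S ::= C h
Stack after step 9: $ h C (top = C).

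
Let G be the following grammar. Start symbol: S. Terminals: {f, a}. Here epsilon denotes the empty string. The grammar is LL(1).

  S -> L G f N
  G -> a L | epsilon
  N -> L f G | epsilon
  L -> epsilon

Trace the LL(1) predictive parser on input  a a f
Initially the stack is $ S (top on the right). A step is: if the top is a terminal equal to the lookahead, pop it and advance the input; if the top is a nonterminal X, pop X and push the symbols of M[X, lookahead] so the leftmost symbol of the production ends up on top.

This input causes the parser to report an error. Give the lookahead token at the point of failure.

a

     Stack      Input    Action
  1  $ S        a a f $  expand S -> L G f N
  2  $ N f G L  a a f $  expand L -> epsilon
  3  $ N f G    a a f $  expand G -> a L
  4  $ N f L a  a a f $  match a
  5  $ N f L    a f $    expand L -> epsilon
  6  $ N f      a f $    error: top is terminal f but lookahead is a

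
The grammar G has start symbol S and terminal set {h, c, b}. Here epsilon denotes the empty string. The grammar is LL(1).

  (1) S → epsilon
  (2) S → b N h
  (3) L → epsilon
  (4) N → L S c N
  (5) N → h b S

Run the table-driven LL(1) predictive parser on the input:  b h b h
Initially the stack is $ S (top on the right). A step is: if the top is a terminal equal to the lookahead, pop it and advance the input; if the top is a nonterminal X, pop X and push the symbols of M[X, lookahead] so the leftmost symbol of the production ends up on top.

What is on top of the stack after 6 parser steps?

h

     Stack      Input      Action
  1  $ S        b h b h $  expand S → b N h
  2  $ h N b    b h b h $  match b
  3  $ h N      h b h $    expand N → h b S
  4  $ h S b h  h b h $    match h
  5  $ h S b    b h $      match b
  6  $ h S      h $        expand S → epsilon
Stack after step 6: $ h (top = h).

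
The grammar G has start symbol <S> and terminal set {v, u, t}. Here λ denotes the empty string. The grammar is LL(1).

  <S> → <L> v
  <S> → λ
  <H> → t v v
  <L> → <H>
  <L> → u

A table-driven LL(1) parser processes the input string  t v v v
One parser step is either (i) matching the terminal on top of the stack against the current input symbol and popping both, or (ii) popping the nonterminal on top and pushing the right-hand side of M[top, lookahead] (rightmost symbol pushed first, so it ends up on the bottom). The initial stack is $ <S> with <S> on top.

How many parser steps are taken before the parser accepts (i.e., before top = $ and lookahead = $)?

     Stack      Input      Action
  1  $ <S>      t v v v $  expand <S> → <L> v
  2  $ v <L>    t v v v $  expand <L> → <H>
  3  $ v <H>    t v v v $  expand <H> → t v v
  4  $ v v v t  t v v v $  match t
  5  $ v v v    v v v $    match v
  6  $ v v      v v $      match v
  7  $ v        v $        match v
Accept reached after 7 steps.

7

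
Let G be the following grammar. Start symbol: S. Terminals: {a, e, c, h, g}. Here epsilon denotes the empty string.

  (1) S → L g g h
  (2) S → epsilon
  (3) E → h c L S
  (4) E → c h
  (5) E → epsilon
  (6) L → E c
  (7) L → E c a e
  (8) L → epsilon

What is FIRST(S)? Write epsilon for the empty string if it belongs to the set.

FIRST(E) = {epsilon, c, h}
FIRST(L) = {epsilon, c, h}  (via E c, E c a e)
FIRST(S) = {epsilon, c, g, h}  (via L g g h)

{epsilon, c, g, h}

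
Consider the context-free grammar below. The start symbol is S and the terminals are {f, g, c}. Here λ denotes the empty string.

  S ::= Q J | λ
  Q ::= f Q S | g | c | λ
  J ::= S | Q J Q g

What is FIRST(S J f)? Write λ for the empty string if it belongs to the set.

{c, f, g}

FIRST(Q) = {λ, c, f, g}
FIRST(S) = {λ, c, f, g}  (via Q J)
FIRST(J) = {λ, c, f, g}  (via S, Q J Q g)
FIRST(S J f): take FIRST of each symbol in turn, carrying on past any symbol whose FIRST contains λ; result {c, f, g}.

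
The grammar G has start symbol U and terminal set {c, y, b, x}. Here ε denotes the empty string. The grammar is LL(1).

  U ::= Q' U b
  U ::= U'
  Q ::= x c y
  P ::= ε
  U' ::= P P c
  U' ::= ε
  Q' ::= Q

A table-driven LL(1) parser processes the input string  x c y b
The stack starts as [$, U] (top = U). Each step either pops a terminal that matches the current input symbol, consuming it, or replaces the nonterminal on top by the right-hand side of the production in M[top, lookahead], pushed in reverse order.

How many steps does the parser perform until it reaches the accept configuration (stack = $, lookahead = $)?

     Stack        Input      Action
  1  $ U          x c y b $  expand U ::= Q' U b
  2  $ b U Q'     x c y b $  expand Q' ::= Q
  3  $ b U Q      x c y b $  expand Q ::= x c y
  4  $ b U y c x  x c y b $  match x
  5  $ b U y c    c y b $    match c
  6  $ b U y      y b $      match y
  7  $ b U        b $        expand U ::= U'
  8  $ b U'       b $        expand U' ::= ε
  9  $ b          b $        match b
Accept reached after 9 steps.

9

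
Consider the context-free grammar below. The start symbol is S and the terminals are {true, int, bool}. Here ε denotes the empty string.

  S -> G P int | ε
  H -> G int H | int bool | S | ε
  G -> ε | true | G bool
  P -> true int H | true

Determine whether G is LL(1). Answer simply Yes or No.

FIRST(S) = {ε, bool, true}
FIRST(H) = {ε, bool, int, true}
FIRST(G) = {ε, bool, true}
FIRST(P) = {true}
FOLLOW(S) = {$, int}
FOLLOW(H) = {int}
FOLLOW(G) = {bool, int, true}
FOLLOW(P) = {int}
Cell M[G, bool] receives both G -> ε and G -> G bool — the grammar is not LL(1).

No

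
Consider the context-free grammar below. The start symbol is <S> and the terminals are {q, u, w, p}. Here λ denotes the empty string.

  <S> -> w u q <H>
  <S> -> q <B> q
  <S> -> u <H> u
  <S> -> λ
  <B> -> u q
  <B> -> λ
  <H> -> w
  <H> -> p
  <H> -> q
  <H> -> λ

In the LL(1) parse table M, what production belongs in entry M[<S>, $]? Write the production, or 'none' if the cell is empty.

FIRST(<S>): from <S>->w u q <H> we get {w}; from <S>->q <B> q we get {q}; from <S>->u <H> u we get {u}; from <S>->λ we get {λ}. So FIRST(<S>) = {λ, q, u, w}.
FIRST(<B>): from <B>->u q we get {u}; from <B>->λ we get {λ}. So FIRST(<B>) = {λ, u}.
FIRST(<H>): from <H>->w we get {w}; from <H>->p we get {p}; from <H>->q we get {q}; from <H>->λ we get {λ}. So FIRST(<H>) = {λ, p, q, w}.
FOLLOW(<S>) includes $ since <S> is the start symbol.
FOLLOW(<S>): <S> appears on no right-hand side. Thus FOLLOW(<S>) = {$}.
For <S> -> w u q <H>: FIRST(w u q <H>) = {w}, so it goes in M[<S>, t] for t ∈ {w}.
For <S> -> q <B> q: FIRST(q <B> q) = {q}, so it goes in M[<S>, t] for t ∈ {q}.
For <S> -> u <H> u: FIRST(u <H> u) = {u}, so it goes in M[<S>, t] for t ∈ {u}.
For <S> -> λ: FIRST(λ) = {λ}, so it goes in M[<S>, t] for t ∈ {}; since λ ∈ FIRST, also for every t ∈ FOLLOW(<S>) = {$}.

<S> -> λ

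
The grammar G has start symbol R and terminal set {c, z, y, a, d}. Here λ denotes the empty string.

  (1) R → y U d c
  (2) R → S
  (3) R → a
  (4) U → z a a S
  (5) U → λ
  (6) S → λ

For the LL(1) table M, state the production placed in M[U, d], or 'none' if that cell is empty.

U → λ

FIRST(U): from U→z a a S we get {z}; from U→λ we get {λ}. So FIRST(U) = {λ, z}.
FIRST(S): from S→λ we get {λ}. So FIRST(S) = {λ}.
FIRST(R): from R→y U d c we get {y}; from R→S we get {λ}; from R→a we get {a}. So FIRST(R) = {λ, a, y}.
FOLLOW(R) includes $ since R is the start symbol.
FOLLOW(U): in R→y U d c, U is followed by d c with FIRST {d}. Thus FOLLOW(U) = {d}.
For U → z a a S: FIRST(z a a S) = {z}, so it goes in M[U, t] for t ∈ {z}.
For U → λ: FIRST(λ) = {λ}, so it goes in M[U, t] for t ∈ {}; since λ ∈ FIRST, also for every t ∈ FOLLOW(U) = {d}.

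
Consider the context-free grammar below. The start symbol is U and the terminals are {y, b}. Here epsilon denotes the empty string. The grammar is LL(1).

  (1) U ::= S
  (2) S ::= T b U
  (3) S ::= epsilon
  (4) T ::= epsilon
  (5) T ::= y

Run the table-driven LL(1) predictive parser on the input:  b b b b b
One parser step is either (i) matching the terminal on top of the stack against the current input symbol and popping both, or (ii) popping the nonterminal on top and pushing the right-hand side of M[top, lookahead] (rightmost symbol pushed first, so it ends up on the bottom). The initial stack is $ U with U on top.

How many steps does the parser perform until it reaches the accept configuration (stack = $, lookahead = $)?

      Stack    Input        Action
   1  $ U      b b b b b $  expand U ::= S
   2  $ S      b b b b b $  expand S ::= T b U
   3  $ U b T  b b b b b $  expand T ::= epsilon
   4  $ U b    b b b b b $  match b
   5  $ U      b b b b $    expand U ::= S
   6  $ S      b b b b $    expand S ::= T b U
   7  $ U b T  b b b b $    expand T ::= epsilon
   8  $ U b    b b b b $    match b
   9  $ U      b b b $      expand U ::= S
  10  $ S      b b b $      expand S ::= T b U
  11  $ U b T  b b b $      expand T ::= epsilon
  12  $ U b    b b b $      match b
  13  $ U      b b $        expand U ::= S
  14  $ S      b b $        expand S ::= T b U
  15  $ U b T  b b $        expand T ::= epsilon
  16  $ U b    b b $        match b
  17  $ U      b $          expand U ::= S
  18  $ S      b $          expand S ::= T b U
  19  $ U b T  b $          expand T ::= epsilon
  20  $ U b    b $          match b
  21  $ U      $            expand U ::= S
  22  $ S      $            expand S ::= epsilon
Accept reached after 22 steps.

22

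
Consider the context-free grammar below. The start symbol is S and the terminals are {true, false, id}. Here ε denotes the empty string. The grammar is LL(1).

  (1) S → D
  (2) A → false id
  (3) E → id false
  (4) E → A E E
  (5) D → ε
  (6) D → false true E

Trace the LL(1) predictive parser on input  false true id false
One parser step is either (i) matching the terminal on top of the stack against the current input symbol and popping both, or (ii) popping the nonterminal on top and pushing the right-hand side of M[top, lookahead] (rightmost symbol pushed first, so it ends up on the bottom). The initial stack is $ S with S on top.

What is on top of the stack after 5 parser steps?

step 1: stack=$ S  input=false true id false $  — expand S → D
step 2: stack=$ D  input=false true id false $  — expand D → false true E
step 3: stack=$ E true false  input=false true id false $  — match false
step 4: stack=$ E true  input=true id false $  — match true
step 5: stack=$ E  input=id false $  — expand E → id false
Stack after step 5: $ false id (top = id).

id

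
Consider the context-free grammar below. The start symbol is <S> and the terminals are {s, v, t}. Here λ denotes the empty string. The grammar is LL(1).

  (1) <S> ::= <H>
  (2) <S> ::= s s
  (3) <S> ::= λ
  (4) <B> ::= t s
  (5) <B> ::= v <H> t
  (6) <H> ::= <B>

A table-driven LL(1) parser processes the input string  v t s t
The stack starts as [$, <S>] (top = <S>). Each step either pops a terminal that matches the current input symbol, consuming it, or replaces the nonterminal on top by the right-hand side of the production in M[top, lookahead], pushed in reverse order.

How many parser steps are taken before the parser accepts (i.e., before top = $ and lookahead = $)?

9

     Stack      Input      Action
  1  $ <S>      v t s t $  expand <S> ::= <H>
  2  $ <H>      v t s t $  expand <H> ::= <B>
  3  $ <B>      v t s t $  expand <B> ::= v <H> t
  4  $ t <H> v  v t s t $  match v
  5  $ t <H>    t s t $    expand <H> ::= <B>
  6  $ t <B>    t s t $    expand <B> ::= t s
  7  $ t s t    t s t $    match t
  8  $ t s      s t $      match s
  9  $ t        t $        match t
Accept reached after 9 steps.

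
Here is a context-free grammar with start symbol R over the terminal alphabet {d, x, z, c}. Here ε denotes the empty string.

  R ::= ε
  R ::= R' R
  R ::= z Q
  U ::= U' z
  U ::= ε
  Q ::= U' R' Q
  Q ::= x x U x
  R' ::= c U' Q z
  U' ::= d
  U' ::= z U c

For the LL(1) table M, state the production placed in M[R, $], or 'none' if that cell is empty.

FIRST(R') = {c}
FIRST(U') = {d, z}
FIRST(R) = {ε, c, z}  (via R' R)
FIRST(U) = {ε, d, z}  (via U' z)
FIRST(Q) = {d, x, z}  (via U' R' Q)
FOLLOW(R) includes $ since R is the start symbol.
FOLLOW(R): in R::=R' R, the suffix after R is empty (adds nothing new). Thus FOLLOW(R) = {$}.
For R ::= ε: FIRST(ε) = {ε}, so it goes in M[R, t] for t ∈ {}; since ε ∈ FIRST, also for every t ∈ FOLLOW(R) = {$}.
For R ::= R' R: FIRST(R' R) = {c}, so it goes in M[R, t] for t ∈ {c}.
For R ::= z Q: FIRST(z Q) = {z}, so it goes in M[R, t] for t ∈ {z}.

R ::= ε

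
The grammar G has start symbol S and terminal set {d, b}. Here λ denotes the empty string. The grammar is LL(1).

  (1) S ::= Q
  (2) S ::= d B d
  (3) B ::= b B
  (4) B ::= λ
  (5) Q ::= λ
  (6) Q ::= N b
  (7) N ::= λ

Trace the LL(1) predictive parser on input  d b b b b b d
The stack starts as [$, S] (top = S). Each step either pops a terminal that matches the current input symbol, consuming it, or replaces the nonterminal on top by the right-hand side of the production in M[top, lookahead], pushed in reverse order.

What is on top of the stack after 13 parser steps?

step 1: stack=$ S  input=d b b b b b d $  — expand S ::= d B d
step 2: stack=$ d B d  input=d b b b b b d $  — match d
step 3: stack=$ d B  input=b b b b b d $  — expand B ::= b B
step 4: stack=$ d B b  input=b b b b b d $  — match b
step 5: stack=$ d B  input=b b b b d $  — expand B ::= b B
step 6: stack=$ d B b  input=b b b b d $  — match b
step 7: stack=$ d B  input=b b b d $  — expand B ::= b B
step 8: stack=$ d B b  input=b b b d $  — match b
step 9: stack=$ d B  input=b b d $  — expand B ::= b B
step 10: stack=$ d B b  input=b b d $  — match b
step 11: stack=$ d B  input=b d $  — expand B ::= b B
step 12: stack=$ d B b  input=b d $  — match b
step 13: stack=$ d B  input=d $  — expand B ::= λ
Stack after step 13: $ d (top = d).

d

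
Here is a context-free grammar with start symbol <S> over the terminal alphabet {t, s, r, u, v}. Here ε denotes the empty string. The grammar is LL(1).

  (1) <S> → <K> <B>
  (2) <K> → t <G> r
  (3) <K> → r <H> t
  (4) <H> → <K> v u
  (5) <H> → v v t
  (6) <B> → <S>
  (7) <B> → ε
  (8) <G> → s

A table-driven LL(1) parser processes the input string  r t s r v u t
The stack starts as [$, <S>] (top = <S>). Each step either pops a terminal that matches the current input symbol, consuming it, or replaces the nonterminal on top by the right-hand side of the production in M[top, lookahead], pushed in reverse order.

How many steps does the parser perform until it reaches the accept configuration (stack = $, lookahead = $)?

13

step 1: stack=$ <S>  input=r t s r v u t $  — expand <S> → <K> <B>
step 2: stack=$ <B> <K>  input=r t s r v u t $  — expand <K> → r <H> t
step 3: stack=$ <B> t <H> r  input=r t s r v u t $  — match r
step 4: stack=$ <B> t <H>  input=t s r v u t $  — expand <H> → <K> v u
step 5: stack=$ <B> t u v <K>  input=t s r v u t $  — expand <K> → t <G> r
step 6: stack=$ <B> t u v r <G> t  input=t s r v u t $  — match t
step 7: stack=$ <B> t u v r <G>  input=s r v u t $  — expand <G> → s
step 8: stack=$ <B> t u v r s  input=s r v u t $  — match s
step 9: stack=$ <B> t u v r  input=r v u t $  — match r
step 10: stack=$ <B> t u v  input=v u t $  — match v
step 11: stack=$ <B> t u  input=u t $  — match u
step 12: stack=$ <B> t  input=t $  — match t
step 13: stack=$ <B>  input=$  — expand <B> → ε
Accept reached after 13 steps.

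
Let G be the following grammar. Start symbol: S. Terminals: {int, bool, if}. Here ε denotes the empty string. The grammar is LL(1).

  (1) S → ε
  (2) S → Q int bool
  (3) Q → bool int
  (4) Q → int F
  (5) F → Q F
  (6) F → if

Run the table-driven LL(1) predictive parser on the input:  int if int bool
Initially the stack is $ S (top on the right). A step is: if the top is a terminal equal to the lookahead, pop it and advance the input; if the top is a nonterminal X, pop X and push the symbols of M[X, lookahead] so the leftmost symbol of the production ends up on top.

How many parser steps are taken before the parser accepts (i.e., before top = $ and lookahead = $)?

     Stack             Input              Action
  1  $ S               int if int bool $  expand S → Q int bool
  2  $ bool int Q      int if int bool $  expand Q → int F
  3  $ bool int F int  int if int bool $  match int
  4  $ bool int F      if int bool $      expand F → if
  5  $ bool int if     if int bool $      match if
  6  $ bool int        int bool $         match int
  7  $ bool            bool $             match bool
Accept reached after 7 steps.

7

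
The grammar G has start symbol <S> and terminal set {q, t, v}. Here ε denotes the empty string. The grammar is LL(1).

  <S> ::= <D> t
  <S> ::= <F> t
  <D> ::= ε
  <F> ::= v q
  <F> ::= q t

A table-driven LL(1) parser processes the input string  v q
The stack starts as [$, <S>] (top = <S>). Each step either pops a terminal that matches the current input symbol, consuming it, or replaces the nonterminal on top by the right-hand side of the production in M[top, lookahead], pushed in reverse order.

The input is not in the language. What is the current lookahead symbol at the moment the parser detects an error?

     Stack    Input  Action
  1  $ <S>    v q $  expand <S> ::= <F> t
  2  $ t <F>  v q $  expand <F> ::= v q
  3  $ t q v  v q $  match v
  4  $ t q    q $    match q
  5  $ t      $      error: top is terminal t but lookahead is $

$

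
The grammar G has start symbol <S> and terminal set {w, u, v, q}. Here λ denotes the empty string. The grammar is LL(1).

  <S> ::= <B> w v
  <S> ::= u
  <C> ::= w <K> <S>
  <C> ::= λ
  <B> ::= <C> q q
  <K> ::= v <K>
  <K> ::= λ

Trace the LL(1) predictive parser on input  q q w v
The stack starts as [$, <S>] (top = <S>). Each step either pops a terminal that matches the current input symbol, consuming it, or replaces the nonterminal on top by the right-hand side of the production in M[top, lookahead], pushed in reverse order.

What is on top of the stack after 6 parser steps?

     Stack          Input      Action
  1  $ <S>          q q w v $  expand <S> ::= <B> w v
  2  $ v w <B>      q q w v $  expand <B> ::= <C> q q
  3  $ v w q q <C>  q q w v $  expand <C> ::= λ
  4  $ v w q q      q q w v $  match q
  5  $ v w q        q w v $    match q
  6  $ v w          w v $      match w
Stack after step 6: $ v (top = v).

v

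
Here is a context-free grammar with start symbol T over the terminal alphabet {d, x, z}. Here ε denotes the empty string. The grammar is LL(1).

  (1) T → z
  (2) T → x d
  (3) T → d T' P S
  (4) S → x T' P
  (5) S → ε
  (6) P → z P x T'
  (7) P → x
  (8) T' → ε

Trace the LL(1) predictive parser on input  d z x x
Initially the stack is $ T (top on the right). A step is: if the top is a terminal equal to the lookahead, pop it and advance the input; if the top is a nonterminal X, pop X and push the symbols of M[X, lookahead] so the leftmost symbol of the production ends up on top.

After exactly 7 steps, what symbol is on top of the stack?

step 1: stack=$ T  input=d z x x $  — expand T → d T' P S
step 2: stack=$ S P T' d  input=d z x x $  — match d
step 3: stack=$ S P T'  input=z x x $  — expand T' → ε
step 4: stack=$ S P  input=z x x $  — expand P → z P x T'
step 5: stack=$ S T' x P z  input=z x x $  — match z
step 6: stack=$ S T' x P  input=x x $  — expand P → x
step 7: stack=$ S T' x x  input=x x $  — match x
Stack after step 7: $ S T' x (top = x).

x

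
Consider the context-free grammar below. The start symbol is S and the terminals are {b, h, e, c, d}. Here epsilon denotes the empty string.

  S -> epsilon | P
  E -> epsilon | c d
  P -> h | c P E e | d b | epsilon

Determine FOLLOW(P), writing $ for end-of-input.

{$, c, e}

FIRST(E) = {epsilon, c}
FIRST(P) = {epsilon, c, d, h}
FIRST(S) = {epsilon, c, d, h}  (via P)
FOLLOW(S) includes $ since S is the start symbol.
FOLLOW(S): S appears on no right-hand side. Thus FOLLOW(S) = {$}.
FOLLOW(E): in P->c P E e, E is followed by e with FIRST {e}. Thus FOLLOW(E) = {e}.
FOLLOW(P): in S->P, the suffix after P is empty, so FOLLOW(P) ⊇ FOLLOW(S) = {$}; in P->c P E e, P is followed by E e with FIRST {c, e}. Thus FOLLOW(P) = {$, c, e}.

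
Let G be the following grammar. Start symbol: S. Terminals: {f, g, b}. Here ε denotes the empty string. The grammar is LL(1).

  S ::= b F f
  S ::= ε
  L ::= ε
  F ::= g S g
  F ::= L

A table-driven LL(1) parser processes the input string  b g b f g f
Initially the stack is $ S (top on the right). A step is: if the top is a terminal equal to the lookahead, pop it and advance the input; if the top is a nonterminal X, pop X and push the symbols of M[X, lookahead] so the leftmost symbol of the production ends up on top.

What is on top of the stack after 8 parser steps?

     Stack        Input          Action
  1  $ S          b g b f g f $  expand S ::= b F f
  2  $ f F b      b g b f g f $  match b
  3  $ f F        g b f g f $    expand F ::= g S g
  4  $ f g S g    g b f g f $    match g
  5  $ f g S      b f g f $      expand S ::= b F f
  6  $ f g f F b  b f g f $      match b
  7  $ f g f F    f g f $        expand F ::= L
  8  $ f g f L    f g f $        expand L ::= ε
Stack after step 8: $ f g f (top = f).

f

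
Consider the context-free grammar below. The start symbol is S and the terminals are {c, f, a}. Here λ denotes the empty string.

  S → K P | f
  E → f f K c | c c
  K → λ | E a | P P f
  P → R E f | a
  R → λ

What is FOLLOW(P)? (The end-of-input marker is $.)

{$, a, c, f}

FIRST(E): from E→f f K c we get {f}; from E→c c we get {c}. So FIRST(E) = {c, f}.
FIRST(R): from R→λ we get {λ}. So FIRST(R) = {λ}.
FIRST(P): from P→R E f we get {c, f}; from P→a we get {a}. So FIRST(P) = {a, c, f}.
FIRST(K): from K→λ we get {λ}; from K→E a we get {c, f}; from K→P P f we get {a, c, f}. So FIRST(K) = {λ, a, c, f}.
FIRST(S): from S→K P we get {a, c, f}; from S→f we get {f}. So FIRST(S) = {a, c, f}.
FOLLOW(S) includes $ since S is the start symbol.
FOLLOW(S): S appears on no right-hand side. Thus FOLLOW(S) = {$}.
FOLLOW(E): in K→E a, E is followed by a with FIRST {a}; in P→R E f, E is followed by f with FIRST {f}. Thus FOLLOW(E) = {a, f}.
FOLLOW(K): in S→K P, K is followed by P with FIRST {a, c, f}; in E→f f K c, K is followed by c with FIRST {c}. Thus FOLLOW(K) = {a, c, f}.
FOLLOW(P): in S→K P, the suffix after P is empty, so FOLLOW(P) ⊇ FOLLOW(S) = {$}; in K→P P f (occurrence 1), P is followed by P f with FIRST {a, c, f}; in K→P P f (occurrence 2), P is followed by f with FIRST {f}. Thus FOLLOW(P) = {$, a, c, f}.
FOLLOW(R): in P→R E f, R is followed by E f with FIRST {c, f}. Thus FOLLOW(R) = {c, f}.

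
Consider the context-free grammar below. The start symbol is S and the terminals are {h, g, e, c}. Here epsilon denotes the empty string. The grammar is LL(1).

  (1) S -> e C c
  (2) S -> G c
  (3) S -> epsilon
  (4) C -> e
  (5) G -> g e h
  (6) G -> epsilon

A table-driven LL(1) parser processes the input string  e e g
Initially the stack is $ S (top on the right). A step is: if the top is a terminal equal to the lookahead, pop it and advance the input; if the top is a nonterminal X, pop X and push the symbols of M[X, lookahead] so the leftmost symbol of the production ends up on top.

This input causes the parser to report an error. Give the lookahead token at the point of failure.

g

     Stack    Input    Action
  1  $ S      e e g $  expand S -> e C c
  2  $ c C e  e e g $  match e
  3  $ c C    e g $    expand C -> e
  4  $ c e    e g $    match e
  5  $ c      g $      error: top is terminal c but lookahead is g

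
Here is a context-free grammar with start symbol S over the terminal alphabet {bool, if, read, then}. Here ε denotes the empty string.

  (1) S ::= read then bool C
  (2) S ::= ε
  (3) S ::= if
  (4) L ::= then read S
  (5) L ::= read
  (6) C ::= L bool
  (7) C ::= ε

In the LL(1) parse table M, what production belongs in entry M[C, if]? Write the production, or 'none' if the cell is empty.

none

FIRST(S) = {ε, if, read}
FIRST(L) = {read, then}
FIRST(C) = {ε, read, then}  (via L bool)
FOLLOW(S) includes $ since S is the start symbol.
FOLLOW(S): in L::=then read S, the suffix after S is empty, so FOLLOW(S) ⊇ FOLLOW(L) = {bool}. Thus FOLLOW(S) = {$, bool}.
FOLLOW(C): in S::=read then bool C, the suffix after C is empty, so FOLLOW(C) ⊇ FOLLOW(S) = {$, bool}. Thus FOLLOW(C) = {$, bool}.
For C ::= L bool: FIRST(L bool) = {read, then}, so it goes in M[C, t] for t ∈ {read, then}.
For C ::= ε: FIRST(ε) = {ε}, so it goes in M[C, t] for t ∈ {}; since ε ∈ FIRST, also for every t ∈ FOLLOW(C) = {$, bool}.
None of these place a production in M[C, if].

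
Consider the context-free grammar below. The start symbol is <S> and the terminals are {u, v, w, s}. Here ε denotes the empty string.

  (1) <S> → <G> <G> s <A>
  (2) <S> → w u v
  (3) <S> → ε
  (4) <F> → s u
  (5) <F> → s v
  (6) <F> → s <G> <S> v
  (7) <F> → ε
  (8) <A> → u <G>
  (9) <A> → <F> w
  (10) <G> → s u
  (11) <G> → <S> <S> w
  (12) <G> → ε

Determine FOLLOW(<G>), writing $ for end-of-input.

FIRST(<F>): from <F>→s u we get {s}; from <F>→s v we get {s}; from <F>→s <G> <S> v we get {s}; from <F>→ε we get {ε}. So FIRST(<F>) = {ε, s}.
FIRST(<A>): from <A>→u <G> we get {u}; from <A>→<F> w we get {s, w}. So FIRST(<A>) = {s, u, w}.
FIRST(<S>): from <S>→<G> <G> s <A> we get {s, w}; from <S>→w u v we get {w}; from <S>→ε we get {ε}. So FIRST(<S>) = {ε, s, w}.
FIRST(<G>): from <G>→s u we get {s}; from <G>→<S> <S> w we get {s, w}; from <G>→ε we get {ε}. So FIRST(<G>) = {ε, s, w}.
FOLLOW(<S>) includes $ since <S> is the start symbol.
FOLLOW(<S>): in <F>→s <G> <S> v, <S> is followed by v with FIRST {v}; in <G>→<S> <S> w (occurrence 1), <S> is followed by <S> w with FIRST {s, w}; in <G>→<S> <S> w (occurrence 2), <S> is followed by w with FIRST {w}. Thus FOLLOW(<S>) = {$, s, v, w}.
FOLLOW(<F>): in <A>→<F> w, <F> is followed by w with FIRST {w}. Thus FOLLOW(<F>) = {w}.
FOLLOW(<A>): in <S>→<G> <G> s <A>, the suffix after <A> is empty, so FOLLOW(<A>) ⊇ FOLLOW(<S>) = {$, s, v, w}. Thus FOLLOW(<A>) = {$, s, v, w}.
FOLLOW(<G>): in <S>→<G> <G> s <A> (occurrence 1), <G> is followed by <G> s <A> with FIRST {s, w}; in <S>→<G> <G> s <A> (occurrence 2), <G> is followed by s <A> with FIRST {s}; in <F>→s <G> <S> v, <G> is followed by <S> v with FIRST {s, v, w}; in <A>→u <G>, the suffix after <G> is empty, so FOLLOW(<G>) ⊇ FOLLOW(<A>) = {$, s, v, w}. Thus FOLLOW(<G>) = {$, s, v, w}.

{$, s, v, w}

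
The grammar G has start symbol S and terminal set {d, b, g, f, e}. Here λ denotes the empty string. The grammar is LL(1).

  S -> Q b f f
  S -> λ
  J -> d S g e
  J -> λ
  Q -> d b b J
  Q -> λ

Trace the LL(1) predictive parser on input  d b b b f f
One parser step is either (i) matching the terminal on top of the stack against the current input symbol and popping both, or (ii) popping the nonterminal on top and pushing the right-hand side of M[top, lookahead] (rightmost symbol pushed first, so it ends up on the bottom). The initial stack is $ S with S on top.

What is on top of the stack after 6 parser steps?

step 1: stack=$ S  input=d b b b f f $  — expand S -> Q b f f
step 2: stack=$ f f b Q  input=d b b b f f $  — expand Q -> d b b J
step 3: stack=$ f f b J b b d  input=d b b b f f $  — match d
step 4: stack=$ f f b J b b  input=b b b f f $  — match b
step 5: stack=$ f f b J b  input=b b f f $  — match b
step 6: stack=$ f f b J  input=b f f $  — expand J -> λ
Stack after step 6: $ f f b (top = b).

b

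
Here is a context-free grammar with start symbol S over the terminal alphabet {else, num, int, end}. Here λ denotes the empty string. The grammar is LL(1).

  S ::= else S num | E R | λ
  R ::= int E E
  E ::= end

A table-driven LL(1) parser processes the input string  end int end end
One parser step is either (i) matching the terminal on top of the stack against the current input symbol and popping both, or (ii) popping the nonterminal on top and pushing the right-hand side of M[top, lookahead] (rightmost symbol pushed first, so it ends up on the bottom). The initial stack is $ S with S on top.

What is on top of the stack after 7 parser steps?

step 1: stack=$ S  input=end int end end $  — expand S ::= E R
step 2: stack=$ R E  input=end int end end $  — expand E ::= end
step 3: stack=$ R end  input=end int end end $  — match end
step 4: stack=$ R  input=int end end $  — expand R ::= int E E
step 5: stack=$ E E int  input=int end end $  — match int
step 6: stack=$ E E  input=end end $  — expand E ::= end
step 7: stack=$ E end  input=end end $  — match end
Stack after step 7: $ E (top = E).

E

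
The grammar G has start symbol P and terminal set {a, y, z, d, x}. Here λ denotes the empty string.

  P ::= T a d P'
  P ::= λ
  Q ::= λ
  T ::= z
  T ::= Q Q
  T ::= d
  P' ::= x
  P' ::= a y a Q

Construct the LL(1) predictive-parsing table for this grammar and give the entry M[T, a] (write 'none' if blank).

T ::= Q Q

FIRST(Q): from Q::=λ we get {λ}. So FIRST(Q) = {λ}.
FIRST(P'): from P'::=x we get {x}; from P'::=a y a Q we get {a}. So FIRST(P') = {a, x}.
FIRST(T): from T::=z we get {z}; from T::=Q Q we get {λ}; from T::=d we get {d}. So FIRST(T) = {λ, d, z}.
FIRST(P): from P::=T a d P' we get {a, d, z}; from P::=λ we get {λ}. So FIRST(P) = {λ, a, d, z}.
FOLLOW(P) includes $ since P is the start symbol.
FOLLOW(T): in P::=T a d P', T is followed by a d P' with FIRST {a}. Thus FOLLOW(T) = {a}.
For T ::= z: FIRST(z) = {z}, so it goes in M[T, t] for t ∈ {z}.
For T ::= Q Q: FIRST(Q Q) = {λ}, so it goes in M[T, t] for t ∈ {}; since λ ∈ FIRST, also for every t ∈ FOLLOW(T) = {a}.
For T ::= d: FIRST(d) = {d}, so it goes in M[T, t] for t ∈ {d}.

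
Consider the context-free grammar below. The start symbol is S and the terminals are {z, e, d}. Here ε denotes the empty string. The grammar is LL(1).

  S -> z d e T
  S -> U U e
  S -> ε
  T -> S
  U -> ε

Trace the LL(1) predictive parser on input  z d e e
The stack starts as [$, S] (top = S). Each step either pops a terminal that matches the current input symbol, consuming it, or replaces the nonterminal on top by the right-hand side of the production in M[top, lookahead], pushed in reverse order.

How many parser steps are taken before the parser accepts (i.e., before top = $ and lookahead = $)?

step 1: stack=$ S  input=z d e e $  — expand S -> z d e T
step 2: stack=$ T e d z  input=z d e e $  — match z
step 3: stack=$ T e d  input=d e e $  — match d
step 4: stack=$ T e  input=e e $  — match e
step 5: stack=$ T  input=e $  — expand T -> S
step 6: stack=$ S  input=e $  — expand S -> U U e
step 7: stack=$ e U U  input=e $  — expand U -> ε
step 8: stack=$ e U  input=e $  — expand U -> ε
step 9: stack=$ e  input=e $  — match e
Accept reached after 9 steps.

9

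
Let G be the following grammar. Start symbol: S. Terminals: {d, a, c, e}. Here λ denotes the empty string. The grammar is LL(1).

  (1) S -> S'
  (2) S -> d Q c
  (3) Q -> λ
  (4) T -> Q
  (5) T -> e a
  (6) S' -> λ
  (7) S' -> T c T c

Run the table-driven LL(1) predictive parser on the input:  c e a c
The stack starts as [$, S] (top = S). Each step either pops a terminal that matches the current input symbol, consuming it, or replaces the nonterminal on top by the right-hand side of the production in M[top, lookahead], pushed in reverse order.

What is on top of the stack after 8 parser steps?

step 1: stack=$ S  input=c e a c $  — expand S -> S'
step 2: stack=$ S'  input=c e a c $  — expand S' -> T c T c
step 3: stack=$ c T c T  input=c e a c $  — expand T -> Q
step 4: stack=$ c T c Q  input=c e a c $  — expand Q -> λ
step 5: stack=$ c T c  input=c e a c $  — match c
step 6: stack=$ c T  input=e a c $  — expand T -> e a
step 7: stack=$ c a e  input=e a c $  — match e
step 8: stack=$ c a  input=a c $  — match a
Stack after step 8: $ c (top = c).

c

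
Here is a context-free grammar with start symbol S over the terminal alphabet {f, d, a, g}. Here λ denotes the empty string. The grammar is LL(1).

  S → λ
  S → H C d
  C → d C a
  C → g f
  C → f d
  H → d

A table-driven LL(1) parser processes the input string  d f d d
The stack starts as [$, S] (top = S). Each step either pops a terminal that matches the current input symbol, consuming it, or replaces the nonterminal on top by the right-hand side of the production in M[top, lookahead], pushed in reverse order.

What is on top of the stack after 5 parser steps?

d

step 1: stack=$ S  input=d f d d $  — expand S → H C d
step 2: stack=$ d C H  input=d f d d $  — expand H → d
step 3: stack=$ d C d  input=d f d d $  — match d
step 4: stack=$ d C  input=f d d $  — expand C → f d
step 5: stack=$ d d f  input=f d d $  — match f
Stack after step 5: $ d d (top = d).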